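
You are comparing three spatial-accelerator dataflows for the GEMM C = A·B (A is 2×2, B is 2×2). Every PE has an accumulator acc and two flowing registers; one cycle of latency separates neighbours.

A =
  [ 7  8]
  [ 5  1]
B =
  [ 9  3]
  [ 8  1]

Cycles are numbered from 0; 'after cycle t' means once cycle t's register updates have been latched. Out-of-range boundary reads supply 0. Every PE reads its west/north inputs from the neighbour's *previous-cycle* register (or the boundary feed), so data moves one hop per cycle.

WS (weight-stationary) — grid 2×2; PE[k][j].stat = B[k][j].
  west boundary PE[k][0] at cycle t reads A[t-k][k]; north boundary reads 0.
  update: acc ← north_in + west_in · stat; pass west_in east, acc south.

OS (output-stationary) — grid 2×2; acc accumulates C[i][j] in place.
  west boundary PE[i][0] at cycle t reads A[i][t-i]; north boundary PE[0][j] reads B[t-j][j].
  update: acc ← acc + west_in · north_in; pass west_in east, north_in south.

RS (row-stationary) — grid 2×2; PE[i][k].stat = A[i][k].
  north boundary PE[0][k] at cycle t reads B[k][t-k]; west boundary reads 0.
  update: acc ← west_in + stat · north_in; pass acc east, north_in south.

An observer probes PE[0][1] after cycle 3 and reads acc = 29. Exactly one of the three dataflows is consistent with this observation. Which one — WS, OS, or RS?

dataflow = OS

— WS: 2×2; PE[0][1] trace:
  @0  [0,1]  acc 0  |  →0  ↓0
  @1  [0,1]  acc 21  |  →7  ↓21
  @2  [0,1]  acc 15  |  →5  ↓15
  @3  [0,1]  acc 0  |  →0  ↓0
— OS: 2×2; PE[0][1] trace:
  @0  [0,1]  acc 0  |  →0  ↓0
  @1  [0,1]  acc 21  |  →7  ↓3
  @2  [0,1]  acc 29  |  →8  ↓1
  @3  [0,1]  acc 29  |  →0  ↓0
— RS: 2×2; PE[0][1] trace:
  @0  [0,1]  acc 0  |  →0  ↓0
  @1  [0,1]  acc 127  |  →127  ↓8
  @2  [0,1]  acc 29  |  →29  ↓1
  @3  [0,1]  acc 0  |  →0  ↓0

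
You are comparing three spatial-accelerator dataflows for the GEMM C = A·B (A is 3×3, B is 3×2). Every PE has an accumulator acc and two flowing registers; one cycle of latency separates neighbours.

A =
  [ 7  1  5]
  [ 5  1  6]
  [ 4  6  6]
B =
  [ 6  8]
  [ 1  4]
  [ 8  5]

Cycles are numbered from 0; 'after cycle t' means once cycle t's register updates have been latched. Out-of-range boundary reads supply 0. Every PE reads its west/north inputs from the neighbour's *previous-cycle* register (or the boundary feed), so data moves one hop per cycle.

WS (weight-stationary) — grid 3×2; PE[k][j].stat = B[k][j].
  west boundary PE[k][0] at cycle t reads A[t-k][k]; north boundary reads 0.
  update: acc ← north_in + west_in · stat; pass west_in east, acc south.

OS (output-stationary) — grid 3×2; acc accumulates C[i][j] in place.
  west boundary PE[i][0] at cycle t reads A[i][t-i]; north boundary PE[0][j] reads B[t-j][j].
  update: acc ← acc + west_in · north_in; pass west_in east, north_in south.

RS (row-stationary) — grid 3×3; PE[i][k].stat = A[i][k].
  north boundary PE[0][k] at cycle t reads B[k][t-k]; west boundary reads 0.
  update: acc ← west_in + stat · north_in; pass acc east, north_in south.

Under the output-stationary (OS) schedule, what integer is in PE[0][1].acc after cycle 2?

PE[0][1].acc = 60

OS (3×2). Following PE[0][1] plus its west/north inputs:
  after 0 — PE[0][0] acc=42, pass-E 7, pass-S 6
  after 0 — PE[0][1] acc=0, pass-E 0, pass-S 0
  after 1 — PE[0][0] acc=43, pass-E 1, pass-S 1
  after 1 — PE[0][1] acc=56, pass-E 7, pass-S 8
  after 2 — PE[0][0] acc=83, pass-E 5, pass-S 8
  after 2 — PE[0][1] acc=60, pass-E 1, pass-S 4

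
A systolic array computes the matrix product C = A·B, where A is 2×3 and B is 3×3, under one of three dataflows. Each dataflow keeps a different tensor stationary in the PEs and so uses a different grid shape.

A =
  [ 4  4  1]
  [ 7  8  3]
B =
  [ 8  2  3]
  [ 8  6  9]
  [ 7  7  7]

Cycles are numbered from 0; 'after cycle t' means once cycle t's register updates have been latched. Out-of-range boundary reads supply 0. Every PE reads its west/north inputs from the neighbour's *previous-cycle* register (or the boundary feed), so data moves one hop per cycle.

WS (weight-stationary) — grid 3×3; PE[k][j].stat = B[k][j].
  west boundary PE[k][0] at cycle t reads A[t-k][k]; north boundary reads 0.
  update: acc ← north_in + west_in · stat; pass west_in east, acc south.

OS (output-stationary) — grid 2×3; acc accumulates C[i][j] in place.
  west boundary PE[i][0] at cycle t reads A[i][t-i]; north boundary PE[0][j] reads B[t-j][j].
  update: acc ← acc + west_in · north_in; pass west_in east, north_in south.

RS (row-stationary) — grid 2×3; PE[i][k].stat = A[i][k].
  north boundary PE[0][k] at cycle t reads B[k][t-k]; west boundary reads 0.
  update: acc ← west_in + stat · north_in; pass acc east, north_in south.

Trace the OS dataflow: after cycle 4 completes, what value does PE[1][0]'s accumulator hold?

PE[1][0].acc = 141

OS 2×3: PE[1][0] cycle-by-cycle (with neighbour feeds):
  [0] (0,0) acc=32 (h:4 v:8)
  [0] (1,0) acc=0 (h:0 v:0)
  [1] (0,0) acc=64 (h:4 v:8)
  [1] (1,0) acc=56 (h:7 v:8)
  [2] (0,0) acc=71 (h:1 v:7)
  [2] (1,0) acc=120 (h:8 v:8)
  [3] (0,0) acc=71 (h:0 v:0)
  [3] (1,0) acc=141 (h:3 v:7)
  [4] (0,0) acc=71 (h:0 v:0)
  [4] (1,0) acc=141 (h:0 v:0)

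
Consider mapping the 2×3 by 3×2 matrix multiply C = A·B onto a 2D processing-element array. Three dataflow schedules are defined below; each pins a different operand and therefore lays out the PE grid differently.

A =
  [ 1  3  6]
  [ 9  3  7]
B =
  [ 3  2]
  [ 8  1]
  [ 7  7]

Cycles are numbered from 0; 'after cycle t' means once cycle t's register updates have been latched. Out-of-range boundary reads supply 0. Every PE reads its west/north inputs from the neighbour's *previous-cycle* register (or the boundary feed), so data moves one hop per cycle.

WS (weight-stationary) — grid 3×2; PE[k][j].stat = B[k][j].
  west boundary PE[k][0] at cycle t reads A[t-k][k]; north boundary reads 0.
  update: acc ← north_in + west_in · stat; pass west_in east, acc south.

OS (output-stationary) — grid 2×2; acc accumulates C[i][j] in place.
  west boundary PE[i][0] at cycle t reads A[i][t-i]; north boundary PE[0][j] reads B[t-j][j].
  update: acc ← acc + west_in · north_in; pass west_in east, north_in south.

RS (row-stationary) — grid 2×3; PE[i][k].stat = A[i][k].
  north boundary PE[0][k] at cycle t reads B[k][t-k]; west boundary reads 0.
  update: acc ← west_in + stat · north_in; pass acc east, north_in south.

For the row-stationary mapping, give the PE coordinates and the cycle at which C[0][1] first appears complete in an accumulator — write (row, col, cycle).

(row, col, cycle) = (0, 2, 3)

Under RS, C[0][1] lands at PE[0][2]:
  c0 r0c2: 0 / 0 / 0
  c1 r0c2: 0 / 0 / 0
  c2 r0c2: 69 / 69 / 7
  c3 r0c2: 47 / 47 / 7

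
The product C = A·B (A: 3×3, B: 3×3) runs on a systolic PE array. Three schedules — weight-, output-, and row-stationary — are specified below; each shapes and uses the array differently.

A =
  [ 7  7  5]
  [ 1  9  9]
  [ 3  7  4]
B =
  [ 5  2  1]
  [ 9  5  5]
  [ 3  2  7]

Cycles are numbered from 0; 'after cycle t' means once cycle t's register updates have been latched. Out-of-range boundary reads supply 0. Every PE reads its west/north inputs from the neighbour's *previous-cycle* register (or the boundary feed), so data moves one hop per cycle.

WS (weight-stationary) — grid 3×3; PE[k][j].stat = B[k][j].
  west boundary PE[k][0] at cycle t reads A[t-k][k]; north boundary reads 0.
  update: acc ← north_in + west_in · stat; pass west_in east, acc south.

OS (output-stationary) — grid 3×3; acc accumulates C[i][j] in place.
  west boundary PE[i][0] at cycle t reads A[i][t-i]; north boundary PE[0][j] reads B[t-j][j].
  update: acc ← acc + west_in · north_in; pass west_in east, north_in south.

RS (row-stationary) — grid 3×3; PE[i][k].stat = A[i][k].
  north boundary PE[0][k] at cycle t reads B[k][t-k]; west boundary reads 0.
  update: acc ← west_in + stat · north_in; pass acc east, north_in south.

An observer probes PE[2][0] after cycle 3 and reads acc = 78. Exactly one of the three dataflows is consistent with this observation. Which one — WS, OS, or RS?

dataflow = OS

— WS: 3×3; PE[2][0] trace:
  step 0 · PE2,0: acc=0; fwd→0 fwd↓0
  step 1 · PE2,0: acc=0; fwd→0 fwd↓0
  step 2 · PE2,0: acc=113; fwd→5 fwd↓113
  step 3 · PE2,0: acc=113; fwd→9 fwd↓113
— OS: 3×3; PE[2][0] trace:
  step 0 · PE2,0: acc=0; fwd→0 fwd↓0
  step 1 · PE2,0: acc=0; fwd→0 fwd↓0
  step 2 · PE2,0: acc=15; fwd→3 fwd↓5
  step 3 · PE2,0: acc=78; fwd→7 fwd↓9
— RS: 3×3; PE[2][0] trace:
  step 0 · PE2,0: acc=0; fwd→0 fwd↓0
  step 1 · PE2,0: acc=0; fwd→0 fwd↓0
  step 2 · PE2,0: acc=15; fwd→15 fwd↓5
  step 3 · PE2,0: acc=6; fwd→6 fwd↓2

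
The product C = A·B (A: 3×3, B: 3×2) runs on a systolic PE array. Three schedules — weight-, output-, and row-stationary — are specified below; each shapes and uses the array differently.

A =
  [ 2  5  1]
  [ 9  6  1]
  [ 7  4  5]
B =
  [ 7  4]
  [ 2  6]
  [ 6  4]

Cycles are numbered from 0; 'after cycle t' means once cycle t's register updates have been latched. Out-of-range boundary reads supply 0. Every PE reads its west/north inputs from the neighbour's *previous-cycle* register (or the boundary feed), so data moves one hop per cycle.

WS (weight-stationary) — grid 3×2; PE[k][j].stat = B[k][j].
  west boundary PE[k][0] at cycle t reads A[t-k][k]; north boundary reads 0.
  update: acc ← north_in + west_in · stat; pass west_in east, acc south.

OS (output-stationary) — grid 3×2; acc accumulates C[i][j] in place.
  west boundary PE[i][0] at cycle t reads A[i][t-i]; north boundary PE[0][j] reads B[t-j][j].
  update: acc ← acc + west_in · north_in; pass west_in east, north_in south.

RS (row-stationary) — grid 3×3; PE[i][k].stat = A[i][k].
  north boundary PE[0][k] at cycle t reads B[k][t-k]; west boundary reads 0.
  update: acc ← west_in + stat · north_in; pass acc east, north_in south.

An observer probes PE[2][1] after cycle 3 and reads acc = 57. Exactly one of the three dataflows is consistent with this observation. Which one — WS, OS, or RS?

WS (3×2 grid), PE[2][1]:
  cycle 0: PE[2][1] → acc 0, east 0, south 0
  cycle 1: PE[2][1] → acc 0, east 0, south 0
  cycle 2: PE[2][1] → acc 0, east 0, south 0
  cycle 3: PE[2][1] → acc 42, east 1, south 42
OS (3×2 grid), PE[2][1]:
  cycle 0: PE[2][1] → acc 0, east 0, south 0
  cycle 1: PE[2][1] → acc 0, east 0, south 0
  cycle 2: PE[2][1] → acc 0, east 0, south 0
  cycle 3: PE[2][1] → acc 28, east 7, south 4
RS (3×3 grid), PE[2][1]:
  cycle 0: PE[2][1] → acc 0, east 0, south 0
  cycle 1: PE[2][1] → acc 0, east 0, south 0
  cycle 2: PE[2][1] → acc 0, east 0, south 0
  cycle 3: PE[2][1] → acc 57, east 57, south 2

dataflow = RS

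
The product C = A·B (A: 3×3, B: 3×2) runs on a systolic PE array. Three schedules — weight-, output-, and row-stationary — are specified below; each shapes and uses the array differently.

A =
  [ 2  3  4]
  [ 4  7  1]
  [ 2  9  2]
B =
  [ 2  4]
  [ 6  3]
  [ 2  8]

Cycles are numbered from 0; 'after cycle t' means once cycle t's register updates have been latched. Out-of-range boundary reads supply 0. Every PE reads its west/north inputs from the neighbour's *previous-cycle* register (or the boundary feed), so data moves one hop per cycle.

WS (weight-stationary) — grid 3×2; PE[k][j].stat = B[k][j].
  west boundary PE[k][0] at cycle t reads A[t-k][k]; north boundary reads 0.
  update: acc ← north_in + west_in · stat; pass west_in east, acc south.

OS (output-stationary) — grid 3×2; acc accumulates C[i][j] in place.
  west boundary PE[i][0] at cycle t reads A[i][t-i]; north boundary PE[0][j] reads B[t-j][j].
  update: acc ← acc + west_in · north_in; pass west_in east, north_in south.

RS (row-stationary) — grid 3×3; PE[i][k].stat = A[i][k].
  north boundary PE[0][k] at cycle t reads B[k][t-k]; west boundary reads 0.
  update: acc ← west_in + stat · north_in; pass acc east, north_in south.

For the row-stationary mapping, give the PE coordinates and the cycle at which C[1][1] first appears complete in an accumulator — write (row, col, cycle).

RS: C[1][1] accumulates in PE[1][2]:
  after 0 — PE[1][2] acc=0, pass-E 0, pass-S 0
  after 1 — PE[1][2] acc=0, pass-E 0, pass-S 0
  after 2 — PE[1][2] acc=0, pass-E 0, pass-S 0
  after 3 — PE[1][2] acc=52, pass-E 52, pass-S 2
  after 4 — PE[1][2] acc=45, pass-E 45, pass-S 8

(row, col, cycle) = (1, 2, 4)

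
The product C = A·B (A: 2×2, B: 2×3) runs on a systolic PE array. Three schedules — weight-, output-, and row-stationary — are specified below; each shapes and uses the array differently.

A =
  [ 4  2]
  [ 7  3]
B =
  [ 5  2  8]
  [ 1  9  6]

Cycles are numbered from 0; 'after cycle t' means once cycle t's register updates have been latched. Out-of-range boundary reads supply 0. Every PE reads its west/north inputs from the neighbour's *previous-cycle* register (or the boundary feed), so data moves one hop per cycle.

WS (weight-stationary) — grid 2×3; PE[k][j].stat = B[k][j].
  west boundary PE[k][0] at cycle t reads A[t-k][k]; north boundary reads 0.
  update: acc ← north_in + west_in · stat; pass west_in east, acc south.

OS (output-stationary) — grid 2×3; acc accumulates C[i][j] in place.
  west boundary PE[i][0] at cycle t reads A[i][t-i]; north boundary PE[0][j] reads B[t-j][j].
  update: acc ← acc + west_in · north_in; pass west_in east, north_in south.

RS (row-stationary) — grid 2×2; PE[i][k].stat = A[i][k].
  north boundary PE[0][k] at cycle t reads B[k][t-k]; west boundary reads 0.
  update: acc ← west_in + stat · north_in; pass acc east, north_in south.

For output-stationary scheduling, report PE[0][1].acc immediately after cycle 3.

PE[0][1].acc = 26

OS 2×3: PE[0][1] cycle-by-cycle (with neighbour feeds):
  cycle 0: PE[0][0] → acc 20, east 4, south 5
  cycle 0: PE[0][1] → acc 0, east 0, south 0
  cycle 1: PE[0][0] → acc 22, east 2, south 1
  cycle 1: PE[0][1] → acc 8, east 4, south 2
  cycle 2: PE[0][0] → acc 22, east 0, south 0
  cycle 2: PE[0][1] → acc 26, east 2, south 9
  cycle 3: PE[0][0] → acc 22, east 0, south 0
  cycle 3: PE[0][1] → acc 26, east 0, south 0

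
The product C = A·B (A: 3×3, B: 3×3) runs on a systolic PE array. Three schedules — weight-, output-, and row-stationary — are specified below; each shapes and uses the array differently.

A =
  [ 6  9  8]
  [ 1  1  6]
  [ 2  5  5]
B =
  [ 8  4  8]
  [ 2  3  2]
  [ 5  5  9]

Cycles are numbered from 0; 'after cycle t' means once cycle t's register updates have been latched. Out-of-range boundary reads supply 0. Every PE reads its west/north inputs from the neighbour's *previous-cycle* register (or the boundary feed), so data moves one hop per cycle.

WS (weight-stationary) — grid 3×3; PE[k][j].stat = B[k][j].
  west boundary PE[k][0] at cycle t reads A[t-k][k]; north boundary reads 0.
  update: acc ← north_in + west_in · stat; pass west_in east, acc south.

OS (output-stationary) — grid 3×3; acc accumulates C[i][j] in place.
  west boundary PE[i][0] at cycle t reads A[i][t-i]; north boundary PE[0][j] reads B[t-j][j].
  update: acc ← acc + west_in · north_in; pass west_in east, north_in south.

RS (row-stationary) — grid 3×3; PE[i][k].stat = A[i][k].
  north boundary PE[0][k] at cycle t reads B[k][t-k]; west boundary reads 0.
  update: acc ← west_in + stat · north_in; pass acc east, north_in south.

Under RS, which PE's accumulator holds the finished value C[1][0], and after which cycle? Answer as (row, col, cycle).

(row, col, cycle) = (1, 2, 3)

Under RS, C[1][0] lands at PE[1][2]:
  cycle 0: PE[1][2] → acc 0, east 0, south 0
  cycle 1: PE[1][2] → acc 0, east 0, south 0
  cycle 2: PE[1][2] → acc 0, east 0, south 0
  cycle 3: PE[1][2] → acc 40, east 40, south 5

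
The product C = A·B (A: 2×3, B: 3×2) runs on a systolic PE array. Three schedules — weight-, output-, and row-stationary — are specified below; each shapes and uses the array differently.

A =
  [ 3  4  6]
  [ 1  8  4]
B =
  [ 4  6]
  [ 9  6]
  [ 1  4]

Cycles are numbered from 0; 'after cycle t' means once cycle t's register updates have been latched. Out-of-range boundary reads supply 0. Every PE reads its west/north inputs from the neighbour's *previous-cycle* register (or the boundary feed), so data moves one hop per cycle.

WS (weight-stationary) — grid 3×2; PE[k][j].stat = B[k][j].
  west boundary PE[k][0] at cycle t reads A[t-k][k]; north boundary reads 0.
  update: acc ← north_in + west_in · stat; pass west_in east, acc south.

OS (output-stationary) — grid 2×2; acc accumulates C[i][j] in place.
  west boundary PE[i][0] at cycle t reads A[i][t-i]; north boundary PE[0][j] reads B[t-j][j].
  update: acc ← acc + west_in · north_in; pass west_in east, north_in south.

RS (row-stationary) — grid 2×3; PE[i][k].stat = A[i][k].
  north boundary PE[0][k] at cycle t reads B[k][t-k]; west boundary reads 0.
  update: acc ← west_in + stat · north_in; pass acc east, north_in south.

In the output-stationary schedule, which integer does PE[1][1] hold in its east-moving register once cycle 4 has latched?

register = 4

OS 2×2: PE[1][1] cycle-by-cycle (with neighbour feeds):
  step 0 · PE0,1: acc=0; fwd→0 fwd↓0
  step 0 · PE1,0: acc=0; fwd→0 fwd↓0
  step 0 · PE1,1: acc=0; fwd→0 fwd↓0
  step 1 · PE0,1: acc=18; fwd→3 fwd↓6
  step 1 · PE1,0: acc=4; fwd→1 fwd↓4
  step 1 · PE1,1: acc=0; fwd→0 fwd↓0
  step 2 · PE0,1: acc=42; fwd→4 fwd↓6
  step 2 · PE1,0: acc=76; fwd→8 fwd↓9
  step 2 · PE1,1: acc=6; fwd→1 fwd↓6
  step 3 · PE0,1: acc=66; fwd→6 fwd↓4
  step 3 · PE1,0: acc=80; fwd→4 fwd↓1
  step 3 · PE1,1: acc=54; fwd→8 fwd↓6
  step 4 · PE0,1: acc=66; fwd→0 fwd↓0
  step 4 · PE1,0: acc=80; fwd→0 fwd↓0
  step 4 · PE1,1: acc=70; fwd→4 fwd↓4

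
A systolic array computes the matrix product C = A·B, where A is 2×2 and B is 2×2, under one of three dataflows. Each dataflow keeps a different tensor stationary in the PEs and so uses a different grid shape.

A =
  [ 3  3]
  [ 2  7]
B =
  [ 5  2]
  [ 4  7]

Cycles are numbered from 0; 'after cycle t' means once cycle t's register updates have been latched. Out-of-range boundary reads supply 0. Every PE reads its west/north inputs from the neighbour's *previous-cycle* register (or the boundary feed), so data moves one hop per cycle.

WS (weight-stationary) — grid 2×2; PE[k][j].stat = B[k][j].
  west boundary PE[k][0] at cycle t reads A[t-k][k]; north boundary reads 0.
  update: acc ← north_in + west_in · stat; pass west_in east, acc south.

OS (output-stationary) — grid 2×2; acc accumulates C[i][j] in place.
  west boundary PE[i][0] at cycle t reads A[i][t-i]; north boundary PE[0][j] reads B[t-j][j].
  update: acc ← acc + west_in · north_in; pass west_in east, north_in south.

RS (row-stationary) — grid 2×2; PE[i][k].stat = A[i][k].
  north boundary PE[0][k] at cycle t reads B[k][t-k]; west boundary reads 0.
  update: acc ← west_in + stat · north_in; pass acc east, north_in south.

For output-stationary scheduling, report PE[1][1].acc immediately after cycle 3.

PE[1][1].acc = 53

Tracing OS — 2×2 array, target PE[1][1]:
  step 0 · PE0,1: acc=0; fwd→0 fwd↓0
  step 0 · PE1,0: acc=0; fwd→0 fwd↓0
  step 0 · PE1,1: acc=0; fwd→0 fwd↓0
  step 1 · PE0,1: acc=6; fwd→3 fwd↓2
  step 1 · PE1,0: acc=10; fwd→2 fwd↓5
  step 1 · PE1,1: acc=0; fwd→0 fwd↓0
  step 2 · PE0,1: acc=27; fwd→3 fwd↓7
  step 2 · PE1,0: acc=38; fwd→7 fwd↓4
  step 2 · PE1,1: acc=4; fwd→2 fwd↓2
  step 3 · PE0,1: acc=27; fwd→0 fwd↓0
  step 3 · PE1,0: acc=38; fwd→0 fwd↓0
  step 3 · PE1,1: acc=53; fwd→7 fwd↓7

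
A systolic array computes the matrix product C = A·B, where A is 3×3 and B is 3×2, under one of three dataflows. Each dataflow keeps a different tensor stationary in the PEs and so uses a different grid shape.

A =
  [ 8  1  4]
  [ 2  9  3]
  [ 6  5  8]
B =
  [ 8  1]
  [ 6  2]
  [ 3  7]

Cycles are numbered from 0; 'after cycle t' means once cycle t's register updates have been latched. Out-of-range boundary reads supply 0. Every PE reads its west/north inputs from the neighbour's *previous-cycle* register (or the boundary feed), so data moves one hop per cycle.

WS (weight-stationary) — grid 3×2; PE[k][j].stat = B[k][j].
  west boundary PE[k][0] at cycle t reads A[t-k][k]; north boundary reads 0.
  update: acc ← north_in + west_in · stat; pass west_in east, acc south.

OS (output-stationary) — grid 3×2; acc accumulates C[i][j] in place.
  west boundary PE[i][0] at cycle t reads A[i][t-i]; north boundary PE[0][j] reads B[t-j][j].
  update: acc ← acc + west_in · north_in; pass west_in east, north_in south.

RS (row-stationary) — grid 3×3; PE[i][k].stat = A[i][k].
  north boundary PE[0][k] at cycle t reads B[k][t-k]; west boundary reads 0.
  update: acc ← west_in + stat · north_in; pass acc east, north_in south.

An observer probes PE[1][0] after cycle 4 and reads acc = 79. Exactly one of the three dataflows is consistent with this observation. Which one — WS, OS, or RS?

dataflow = OS

WS [3×2] PE[1][0] across cycles:
  step 0 · PE1,0: acc=0; fwd→0 fwd↓0
  step 1 · PE1,0: acc=70; fwd→1 fwd↓70
  step 2 · PE1,0: acc=70; fwd→9 fwd↓70
  step 3 · PE1,0: acc=78; fwd→5 fwd↓78
  step 4 · PE1,0: acc=0; fwd→0 fwd↓0
OS [3×2] PE[1][0] across cycles:
  step 0 · PE1,0: acc=0; fwd→0 fwd↓0
  step 1 · PE1,0: acc=16; fwd→2 fwd↓8
  step 2 · PE1,0: acc=70; fwd→9 fwd↓6
  step 3 · PE1,0: acc=79; fwd→3 fwd↓3
  step 4 · PE1,0: acc=79; fwd→0 fwd↓0
RS [3×3] PE[1][0] across cycles:
  step 0 · PE1,0: acc=0; fwd→0 fwd↓0
  step 1 · PE1,0: acc=16; fwd→16 fwd↓8
  step 2 · PE1,0: acc=2; fwd→2 fwd↓1
  step 3 · PE1,0: acc=0; fwd→0 fwd↓0
  step 4 · PE1,0: acc=0; fwd→0 fwd↓0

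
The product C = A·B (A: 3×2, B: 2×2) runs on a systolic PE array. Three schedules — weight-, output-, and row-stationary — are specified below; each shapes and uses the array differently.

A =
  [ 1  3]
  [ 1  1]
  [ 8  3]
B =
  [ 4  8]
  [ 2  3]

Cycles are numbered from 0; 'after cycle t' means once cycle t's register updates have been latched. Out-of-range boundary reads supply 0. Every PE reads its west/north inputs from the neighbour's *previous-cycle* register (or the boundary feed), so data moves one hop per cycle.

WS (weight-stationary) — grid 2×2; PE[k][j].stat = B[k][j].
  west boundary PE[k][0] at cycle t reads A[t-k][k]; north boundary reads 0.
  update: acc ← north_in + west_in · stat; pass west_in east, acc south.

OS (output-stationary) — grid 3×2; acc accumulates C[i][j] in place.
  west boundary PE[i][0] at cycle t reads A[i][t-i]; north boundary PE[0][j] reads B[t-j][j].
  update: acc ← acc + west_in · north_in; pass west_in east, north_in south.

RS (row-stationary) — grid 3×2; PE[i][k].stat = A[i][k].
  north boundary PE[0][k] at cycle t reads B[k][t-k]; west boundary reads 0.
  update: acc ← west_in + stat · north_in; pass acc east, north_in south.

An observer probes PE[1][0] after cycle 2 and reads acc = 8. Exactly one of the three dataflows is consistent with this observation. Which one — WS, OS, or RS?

dataflow = RS

WS [2×2] PE[1][0] across cycles:
  step 0 · PE1,0: acc=0; fwd→0 fwd↓0
  step 1 · PE1,0: acc=10; fwd→3 fwd↓10
  step 2 · PE1,0: acc=6; fwd→1 fwd↓6
OS [3×2] PE[1][0] across cycles:
  step 0 · PE1,0: acc=0; fwd→0 fwd↓0
  step 1 · PE1,0: acc=4; fwd→1 fwd↓4
  step 2 · PE1,0: acc=6; fwd→1 fwd↓2
RS [3×2] PE[1][0] across cycles:
  step 0 · PE1,0: acc=0; fwd→0 fwd↓0
  step 1 · PE1,0: acc=4; fwd→4 fwd↓4
  step 2 · PE1,0: acc=8; fwd→8 fwd↓8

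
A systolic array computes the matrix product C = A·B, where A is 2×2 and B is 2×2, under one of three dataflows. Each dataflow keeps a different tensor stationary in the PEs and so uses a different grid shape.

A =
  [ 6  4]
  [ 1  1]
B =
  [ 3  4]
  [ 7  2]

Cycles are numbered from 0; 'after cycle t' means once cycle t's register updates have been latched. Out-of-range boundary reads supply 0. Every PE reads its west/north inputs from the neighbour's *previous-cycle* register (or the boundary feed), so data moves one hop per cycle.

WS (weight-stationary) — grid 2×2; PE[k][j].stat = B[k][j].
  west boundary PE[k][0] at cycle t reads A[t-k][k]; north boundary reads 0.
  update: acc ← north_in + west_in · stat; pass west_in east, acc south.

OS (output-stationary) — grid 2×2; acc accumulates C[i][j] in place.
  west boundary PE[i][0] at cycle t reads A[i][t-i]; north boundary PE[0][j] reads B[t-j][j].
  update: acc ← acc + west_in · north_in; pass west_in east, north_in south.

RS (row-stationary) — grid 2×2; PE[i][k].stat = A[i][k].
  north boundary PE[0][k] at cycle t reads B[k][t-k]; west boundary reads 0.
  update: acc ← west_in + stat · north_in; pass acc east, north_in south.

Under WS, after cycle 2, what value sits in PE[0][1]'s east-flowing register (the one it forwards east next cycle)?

register = 1

Tracing WS — 2×2 array, target PE[0][1]:
  after 0 — PE[0][0] acc=18, pass-E 6, pass-S 18
  after 0 — PE[0][1] acc=0, pass-E 0, pass-S 0
  after 1 — PE[0][0] acc=3, pass-E 1, pass-S 3
  after 1 — PE[0][1] acc=24, pass-E 6, pass-S 24
  after 2 — PE[0][0] acc=0, pass-E 0, pass-S 0
  after 2 — PE[0][1] acc=4, pass-E 1, pass-S 4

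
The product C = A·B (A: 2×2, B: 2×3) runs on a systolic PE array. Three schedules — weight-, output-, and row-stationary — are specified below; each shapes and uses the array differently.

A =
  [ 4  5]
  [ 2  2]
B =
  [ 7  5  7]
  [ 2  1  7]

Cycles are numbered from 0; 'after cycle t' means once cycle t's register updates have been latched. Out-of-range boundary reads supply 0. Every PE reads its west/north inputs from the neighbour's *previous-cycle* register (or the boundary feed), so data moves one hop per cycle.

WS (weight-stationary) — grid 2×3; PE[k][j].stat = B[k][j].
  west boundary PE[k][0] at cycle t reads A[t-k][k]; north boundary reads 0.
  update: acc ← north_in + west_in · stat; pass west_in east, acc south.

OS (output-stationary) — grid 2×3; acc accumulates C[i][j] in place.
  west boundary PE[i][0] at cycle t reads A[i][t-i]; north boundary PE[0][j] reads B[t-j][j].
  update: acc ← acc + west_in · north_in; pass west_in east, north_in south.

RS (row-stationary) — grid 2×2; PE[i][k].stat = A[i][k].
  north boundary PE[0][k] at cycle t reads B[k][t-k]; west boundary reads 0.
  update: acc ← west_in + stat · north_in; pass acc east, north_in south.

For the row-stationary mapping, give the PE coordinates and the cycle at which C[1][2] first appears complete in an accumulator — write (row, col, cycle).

(row, col, cycle) = (1, 1, 4)

RS: C[1][2] accumulates in PE[1][1]:
  after 0 — PE[1][1] acc=0, pass-E 0, pass-S 0
  after 1 — PE[1][1] acc=0, pass-E 0, pass-S 0
  after 2 — PE[1][1] acc=18, pass-E 18, pass-S 2
  after 3 — PE[1][1] acc=12, pass-E 12, pass-S 1
  after 4 — PE[1][1] acc=28, pass-E 28, pass-S 7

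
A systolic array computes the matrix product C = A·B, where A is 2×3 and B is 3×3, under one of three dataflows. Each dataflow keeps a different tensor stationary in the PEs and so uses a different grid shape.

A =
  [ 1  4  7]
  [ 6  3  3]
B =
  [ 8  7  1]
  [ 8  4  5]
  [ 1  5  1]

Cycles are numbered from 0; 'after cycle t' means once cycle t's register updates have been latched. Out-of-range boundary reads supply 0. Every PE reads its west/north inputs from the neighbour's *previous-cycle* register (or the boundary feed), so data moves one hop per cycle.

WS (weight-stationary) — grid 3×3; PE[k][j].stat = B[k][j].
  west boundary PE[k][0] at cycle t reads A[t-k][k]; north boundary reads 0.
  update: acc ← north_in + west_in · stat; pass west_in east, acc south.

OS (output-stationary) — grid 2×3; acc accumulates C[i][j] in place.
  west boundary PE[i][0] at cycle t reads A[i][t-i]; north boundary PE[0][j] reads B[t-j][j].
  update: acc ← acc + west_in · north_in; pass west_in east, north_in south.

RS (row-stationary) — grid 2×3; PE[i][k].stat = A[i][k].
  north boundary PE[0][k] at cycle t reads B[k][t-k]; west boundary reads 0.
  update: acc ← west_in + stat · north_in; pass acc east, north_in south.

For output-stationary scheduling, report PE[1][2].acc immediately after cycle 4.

OS 2×3: PE[1][2] cycle-by-cycle (with neighbour feeds):
  c0 r0c2: 0 / 0 / 0
  c0 r1c1: 0 / 0 / 0
  c0 r1c2: 0 / 0 / 0
  c1 r0c2: 0 / 0 / 0
  c1 r1c1: 0 / 0 / 0
  c1 r1c2: 0 / 0 / 0
  c2 r0c2: 1 / 1 / 1
  c2 r1c1: 42 / 6 / 7
  c2 r1c2: 0 / 0 / 0
  c3 r0c2: 21 / 4 / 5
  c3 r1c1: 54 / 3 / 4
  c3 r1c2: 6 / 6 / 1
  c4 r0c2: 28 / 7 / 1
  c4 r1c1: 69 / 3 / 5
  c4 r1c2: 21 / 3 / 5

PE[1][2].acc = 21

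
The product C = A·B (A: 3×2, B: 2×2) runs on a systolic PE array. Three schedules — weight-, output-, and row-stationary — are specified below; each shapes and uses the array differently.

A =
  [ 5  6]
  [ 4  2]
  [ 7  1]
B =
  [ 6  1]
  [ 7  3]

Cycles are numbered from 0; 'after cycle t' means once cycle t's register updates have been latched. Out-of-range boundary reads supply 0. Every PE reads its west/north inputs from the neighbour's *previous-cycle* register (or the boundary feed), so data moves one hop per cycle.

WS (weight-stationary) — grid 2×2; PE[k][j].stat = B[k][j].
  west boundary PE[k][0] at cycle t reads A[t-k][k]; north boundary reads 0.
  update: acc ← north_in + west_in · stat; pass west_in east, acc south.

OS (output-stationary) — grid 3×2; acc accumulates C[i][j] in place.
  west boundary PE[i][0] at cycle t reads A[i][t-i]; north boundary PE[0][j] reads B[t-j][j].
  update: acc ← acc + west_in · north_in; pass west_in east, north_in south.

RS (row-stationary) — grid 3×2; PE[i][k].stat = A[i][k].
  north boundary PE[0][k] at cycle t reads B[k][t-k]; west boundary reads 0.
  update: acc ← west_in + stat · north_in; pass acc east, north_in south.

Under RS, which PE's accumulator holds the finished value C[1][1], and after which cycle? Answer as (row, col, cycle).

RS — PE[1][1] is where C[1][1] collects:
  t=0 PE[1][1]: acc=0 h=0 v=0
  t=1 PE[1][1]: acc=0 h=0 v=0
  t=2 PE[1][1]: acc=38 h=38 v=7
  t=3 PE[1][1]: acc=10 h=10 v=3

(row, col, cycle) = (1, 1, 3)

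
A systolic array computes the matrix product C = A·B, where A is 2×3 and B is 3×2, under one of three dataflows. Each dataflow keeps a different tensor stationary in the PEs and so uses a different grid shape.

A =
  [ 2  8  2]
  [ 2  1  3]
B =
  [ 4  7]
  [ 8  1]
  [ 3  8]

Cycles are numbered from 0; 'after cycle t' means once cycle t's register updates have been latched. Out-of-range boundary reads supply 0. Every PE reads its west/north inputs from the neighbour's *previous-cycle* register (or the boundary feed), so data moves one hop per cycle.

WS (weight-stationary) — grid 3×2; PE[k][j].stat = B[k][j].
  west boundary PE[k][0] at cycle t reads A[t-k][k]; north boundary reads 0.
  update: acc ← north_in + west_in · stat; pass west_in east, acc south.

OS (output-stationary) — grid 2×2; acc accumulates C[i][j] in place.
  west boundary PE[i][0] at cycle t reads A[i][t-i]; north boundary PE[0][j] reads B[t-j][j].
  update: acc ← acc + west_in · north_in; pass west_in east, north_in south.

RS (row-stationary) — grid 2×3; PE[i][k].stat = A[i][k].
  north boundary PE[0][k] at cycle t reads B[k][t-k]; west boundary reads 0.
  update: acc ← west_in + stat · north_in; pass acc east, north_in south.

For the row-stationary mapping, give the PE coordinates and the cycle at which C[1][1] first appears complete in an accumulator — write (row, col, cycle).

RS — PE[1][2] is where C[1][1] collects:
  step 0 · PE1,2: acc=0; fwd→0 fwd↓0
  step 1 · PE1,2: acc=0; fwd→0 fwd↓0
  step 2 · PE1,2: acc=0; fwd→0 fwd↓0
  step 3 · PE1,2: acc=25; fwd→25 fwd↓3
  step 4 · PE1,2: acc=39; fwd→39 fwd↓8

(row, col, cycle) = (1, 2, 4)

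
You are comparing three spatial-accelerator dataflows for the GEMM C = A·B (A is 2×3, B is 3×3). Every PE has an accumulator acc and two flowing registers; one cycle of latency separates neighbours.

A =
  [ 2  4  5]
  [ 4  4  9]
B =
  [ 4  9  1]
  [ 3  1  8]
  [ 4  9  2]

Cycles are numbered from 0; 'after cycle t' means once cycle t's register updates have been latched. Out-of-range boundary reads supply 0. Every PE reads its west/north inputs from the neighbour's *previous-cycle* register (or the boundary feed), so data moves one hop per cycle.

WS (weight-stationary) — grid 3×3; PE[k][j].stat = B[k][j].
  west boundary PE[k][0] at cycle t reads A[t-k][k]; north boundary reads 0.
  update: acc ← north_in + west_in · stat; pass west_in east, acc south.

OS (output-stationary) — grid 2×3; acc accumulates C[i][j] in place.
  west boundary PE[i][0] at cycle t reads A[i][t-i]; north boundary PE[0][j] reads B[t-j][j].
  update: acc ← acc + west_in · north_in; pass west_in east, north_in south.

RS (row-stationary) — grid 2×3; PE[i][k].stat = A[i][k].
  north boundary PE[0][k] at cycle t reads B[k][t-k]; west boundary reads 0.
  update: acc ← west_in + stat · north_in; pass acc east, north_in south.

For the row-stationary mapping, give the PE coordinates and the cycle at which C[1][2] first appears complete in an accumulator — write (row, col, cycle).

RS: C[1][2] accumulates in PE[1][2]:
  t=0 PE[1][2]: acc=0 h=0 v=0
  t=1 PE[1][2]: acc=0 h=0 v=0
  t=2 PE[1][2]: acc=0 h=0 v=0
  t=3 PE[1][2]: acc=64 h=64 v=4
  t=4 PE[1][2]: acc=121 h=121 v=9
  t=5 PE[1][2]: acc=54 h=54 v=2

(row, col, cycle) = (1, 2, 5)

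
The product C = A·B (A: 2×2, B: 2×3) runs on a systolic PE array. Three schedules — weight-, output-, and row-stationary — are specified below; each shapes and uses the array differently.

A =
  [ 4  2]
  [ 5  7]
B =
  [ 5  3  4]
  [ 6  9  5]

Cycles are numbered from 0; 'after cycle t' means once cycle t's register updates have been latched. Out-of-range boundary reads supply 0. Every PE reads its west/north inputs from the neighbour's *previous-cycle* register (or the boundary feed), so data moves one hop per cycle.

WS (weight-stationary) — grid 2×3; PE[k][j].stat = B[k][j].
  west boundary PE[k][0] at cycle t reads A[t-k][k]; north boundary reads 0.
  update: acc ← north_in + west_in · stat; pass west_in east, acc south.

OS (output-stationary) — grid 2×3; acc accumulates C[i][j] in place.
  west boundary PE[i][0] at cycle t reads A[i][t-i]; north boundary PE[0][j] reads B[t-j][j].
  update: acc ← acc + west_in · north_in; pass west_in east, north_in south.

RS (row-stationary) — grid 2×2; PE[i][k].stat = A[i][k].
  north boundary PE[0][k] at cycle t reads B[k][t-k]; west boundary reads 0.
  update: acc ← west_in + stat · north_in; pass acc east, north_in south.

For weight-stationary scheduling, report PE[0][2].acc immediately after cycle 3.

WS 2×3: PE[0][2] cycle-by-cycle (with neighbour feeds):
  0: (0,1).acc=0  regs=<0,0>
  0: (0,2).acc=0  regs=<0,0>
  1: (0,1).acc=12  regs=<4,12>
  1: (0,2).acc=0  regs=<0,0>
  2: (0,1).acc=15  regs=<5,15>
  2: (0,2).acc=16  regs=<4,16>
  3: (0,1).acc=0  regs=<0,0>
  3: (0,2).acc=20  regs=<5,20>

PE[0][2].acc = 20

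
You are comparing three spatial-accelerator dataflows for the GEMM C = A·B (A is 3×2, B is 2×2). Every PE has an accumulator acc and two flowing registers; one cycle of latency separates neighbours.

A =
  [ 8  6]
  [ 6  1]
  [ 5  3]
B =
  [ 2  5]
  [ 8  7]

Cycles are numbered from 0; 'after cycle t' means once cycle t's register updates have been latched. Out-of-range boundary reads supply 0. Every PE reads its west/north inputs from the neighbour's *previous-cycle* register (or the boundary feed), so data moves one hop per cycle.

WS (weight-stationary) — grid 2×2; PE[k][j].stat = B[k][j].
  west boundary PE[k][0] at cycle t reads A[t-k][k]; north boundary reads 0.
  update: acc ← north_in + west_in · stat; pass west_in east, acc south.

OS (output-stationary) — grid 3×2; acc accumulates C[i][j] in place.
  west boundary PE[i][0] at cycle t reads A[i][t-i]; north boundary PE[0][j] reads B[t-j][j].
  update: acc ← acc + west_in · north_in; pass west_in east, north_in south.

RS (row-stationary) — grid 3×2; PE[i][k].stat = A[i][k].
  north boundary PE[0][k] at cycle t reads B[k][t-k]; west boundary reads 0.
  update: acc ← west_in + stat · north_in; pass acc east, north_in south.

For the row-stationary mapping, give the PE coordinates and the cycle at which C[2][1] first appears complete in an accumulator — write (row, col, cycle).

(row, col, cycle) = (2, 1, 4)

Under RS, C[2][1] lands at PE[2][1]:
  after 0 — PE[2][1] acc=0, pass-E 0, pass-S 0
  after 1 — PE[2][1] acc=0, pass-E 0, pass-S 0
  after 2 — PE[2][1] acc=0, pass-E 0, pass-S 0
  after 3 — PE[2][1] acc=34, pass-E 34, pass-S 8
  after 4 — PE[2][1] acc=46, pass-E 46, pass-S 7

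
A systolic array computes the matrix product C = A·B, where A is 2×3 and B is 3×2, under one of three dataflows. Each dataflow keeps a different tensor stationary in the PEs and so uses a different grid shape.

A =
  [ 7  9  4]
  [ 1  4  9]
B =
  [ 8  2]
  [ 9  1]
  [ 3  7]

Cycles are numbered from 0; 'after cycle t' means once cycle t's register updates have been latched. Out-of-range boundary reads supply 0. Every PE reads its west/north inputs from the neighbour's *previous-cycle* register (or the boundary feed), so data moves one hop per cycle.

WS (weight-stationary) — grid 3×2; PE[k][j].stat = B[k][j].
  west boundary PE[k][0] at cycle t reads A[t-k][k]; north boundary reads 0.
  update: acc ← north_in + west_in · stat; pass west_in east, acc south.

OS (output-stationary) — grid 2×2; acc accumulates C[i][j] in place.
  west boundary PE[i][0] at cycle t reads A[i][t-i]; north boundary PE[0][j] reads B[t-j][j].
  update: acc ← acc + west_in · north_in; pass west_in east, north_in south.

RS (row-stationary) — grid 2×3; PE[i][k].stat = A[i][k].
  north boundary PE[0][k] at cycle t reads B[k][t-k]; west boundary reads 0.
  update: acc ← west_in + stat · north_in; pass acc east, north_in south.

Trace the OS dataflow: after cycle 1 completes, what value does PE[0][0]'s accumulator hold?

OS on a 2×2 grid — tracing PE[0][0] and its feeders:
  step 0 · PE0,0: acc=56; fwd→7 fwd↓8
  step 1 · PE0,0: acc=137; fwd→9 fwd↓9

PE[0][0].acc = 137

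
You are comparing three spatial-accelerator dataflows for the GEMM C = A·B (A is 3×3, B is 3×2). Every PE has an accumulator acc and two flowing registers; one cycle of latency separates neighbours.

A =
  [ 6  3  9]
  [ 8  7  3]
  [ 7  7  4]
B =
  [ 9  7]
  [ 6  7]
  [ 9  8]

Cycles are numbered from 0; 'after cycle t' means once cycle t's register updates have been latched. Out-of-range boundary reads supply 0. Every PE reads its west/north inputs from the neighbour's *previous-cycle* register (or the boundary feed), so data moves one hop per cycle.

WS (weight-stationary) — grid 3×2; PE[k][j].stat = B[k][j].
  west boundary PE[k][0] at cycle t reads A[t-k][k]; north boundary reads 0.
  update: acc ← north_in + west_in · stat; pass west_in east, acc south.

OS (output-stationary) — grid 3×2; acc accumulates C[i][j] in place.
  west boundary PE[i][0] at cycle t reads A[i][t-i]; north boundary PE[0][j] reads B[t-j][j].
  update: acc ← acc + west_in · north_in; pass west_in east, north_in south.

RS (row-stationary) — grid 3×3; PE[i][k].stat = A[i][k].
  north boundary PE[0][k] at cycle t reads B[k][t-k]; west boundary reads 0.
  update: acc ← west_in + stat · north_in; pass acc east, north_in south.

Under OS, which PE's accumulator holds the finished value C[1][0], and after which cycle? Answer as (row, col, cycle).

OS — PE[1][0] is where C[1][0] collects:
  t=0 PE[1][0]: acc=0 h=0 v=0
  t=1 PE[1][0]: acc=72 h=8 v=9
  t=2 PE[1][0]: acc=114 h=7 v=6
  t=3 PE[1][0]: acc=141 h=3 v=9

(row, col, cycle) = (1, 0, 3)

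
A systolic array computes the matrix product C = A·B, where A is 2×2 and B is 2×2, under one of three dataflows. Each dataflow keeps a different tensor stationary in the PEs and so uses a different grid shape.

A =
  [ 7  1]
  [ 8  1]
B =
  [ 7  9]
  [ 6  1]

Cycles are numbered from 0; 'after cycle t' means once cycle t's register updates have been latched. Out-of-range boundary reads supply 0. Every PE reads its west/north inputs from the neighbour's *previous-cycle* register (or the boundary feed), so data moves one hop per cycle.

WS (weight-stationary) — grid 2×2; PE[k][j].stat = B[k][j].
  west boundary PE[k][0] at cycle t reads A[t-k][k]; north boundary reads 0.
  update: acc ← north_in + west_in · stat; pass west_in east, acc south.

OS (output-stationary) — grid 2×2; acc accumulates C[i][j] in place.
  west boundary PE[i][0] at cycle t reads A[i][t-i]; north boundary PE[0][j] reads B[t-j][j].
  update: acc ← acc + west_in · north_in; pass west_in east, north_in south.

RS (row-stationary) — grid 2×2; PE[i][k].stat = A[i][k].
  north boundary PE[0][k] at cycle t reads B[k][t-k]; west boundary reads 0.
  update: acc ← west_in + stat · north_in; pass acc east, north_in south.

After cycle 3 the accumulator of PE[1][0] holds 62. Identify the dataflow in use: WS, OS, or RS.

— WS: 2×2; PE[1][0] trace:
  t=0 PE[1][0]: acc=0 h=0 v=0
  t=1 PE[1][0]: acc=55 h=1 v=55
  t=2 PE[1][0]: acc=62 h=1 v=62
  t=3 PE[1][0]: acc=0 h=0 v=0
— OS: 2×2; PE[1][0] trace:
  t=0 PE[1][0]: acc=0 h=0 v=0
  t=1 PE[1][0]: acc=56 h=8 v=7
  t=2 PE[1][0]: acc=62 h=1 v=6
  t=3 PE[1][0]: acc=62 h=0 v=0
— RS: 2×2; PE[1][0] trace:
  t=0 PE[1][0]: acc=0 h=0 v=0
  t=1 PE[1][0]: acc=56 h=56 v=7
  t=2 PE[1][0]: acc=72 h=72 v=9
  t=3 PE[1][0]: acc=0 h=0 v=0

dataflow = OS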